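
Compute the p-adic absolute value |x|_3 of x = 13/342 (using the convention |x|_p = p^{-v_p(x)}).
|13/342|_3 = 9

Step 1 — compute v_3(x) by factoring powers of 3 out of the numerator and denominator: v_3(13/342) = -2. Step 2 — apply |x|_p = p^{-v_p(x)} = 3^{2} = 9.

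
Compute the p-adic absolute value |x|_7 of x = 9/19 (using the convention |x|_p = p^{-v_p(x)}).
|9/19|_7 = 1

Step 1 — compute v_7(x) by factoring powers of 7 out of the numerator and denominator: v_7(9/19) = 0. Step 2 — apply |x|_p = p^{-v_p(x)} = 7^{0} = 1.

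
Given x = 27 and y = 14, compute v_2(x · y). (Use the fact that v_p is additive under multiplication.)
v_2(378) = 1

v_p(x) = 0 (factor: 27 = 2^0 · 27); v_p(y) = 1 (factor: 14 = 2^1 · 7). Additivity: v_p(xy) = v_p(x) + v_p(y) = 0 + 1 = 1. (Direct check: xy = 378 = 2^1 · (189).)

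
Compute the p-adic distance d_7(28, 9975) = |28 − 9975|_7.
d_7(28, 9975) = 1/343

Step 1 — x − y = 28 − 9975 = -9947. Step 2 — v_7(-9947) = 3 (factor: -9947 = −(7^3 · 29); the sign does not affect v_p). Step 3 — |x − y|_7 = 7^{-3} = 1/343.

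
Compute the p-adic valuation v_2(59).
v_2(59) = 0

v_2(n) is the largest exponent k such that 2^k divides n. Factor out: 59 = 2^0 · 59. (Sign doesn't affect v_p.) So v_2(59) = 0.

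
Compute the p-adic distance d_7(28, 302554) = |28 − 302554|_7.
d_7(28, 302554) = 1/16807

Step 1 — x − y = 28 − 302554 = -302526. Step 2 — v_7(-302526) = 5 (factor: -302526 = −(7^5 · 18); the sign does not affect v_p). Step 3 — |x − y|_7 = 7^{-5} = 1/16807.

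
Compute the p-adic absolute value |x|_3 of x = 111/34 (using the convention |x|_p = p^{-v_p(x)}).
|111/34|_3 = 1/3

Step 1 — compute v_3(x) by factoring powers of 3 out of the numerator and denominator: v_3(111/34) = 1. Step 2 — apply |x|_p = p^{-v_p(x)} = 3^{-1} = 1/3.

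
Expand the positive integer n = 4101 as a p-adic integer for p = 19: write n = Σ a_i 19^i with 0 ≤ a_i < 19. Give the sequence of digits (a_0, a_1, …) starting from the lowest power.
(a_0, a_1, …) = (16, 6, 11)

Repeated division by 19 gives the digits low-to-high: 4101 = 16 + 6·19^1 + 11·19^2. Digit sequence: (16, 6, 11).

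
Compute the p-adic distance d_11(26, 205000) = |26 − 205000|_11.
d_11(26, 205000) = 1/14641

Step 1 — x − y = 26 − 205000 = -204974. Step 2 — v_11(-204974) = 4 (factor: -204974 = −(11^4 · 14); the sign does not affect v_p). Step 3 — |x − y|_11 = 11^{-4} = 1/14641.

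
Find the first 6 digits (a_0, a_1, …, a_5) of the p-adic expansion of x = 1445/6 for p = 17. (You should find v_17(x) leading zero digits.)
(a_0, …, a_5) = (0, 0, 15, 2, 14, 2)

v_17(1445/6) = 2, so a_0 = ... = a_1 = 0. Factor out: x = 17^2 · u with u = 5/6 a unit in ℤ_17. Expand u iteratively via a_{v+i} = u_i mod 17, u_{i+1} = (u_i − a_{v+i})/17:
  u_0 = 5/6;  a_2 = 15;  u_1 = (u_0 − 15)/17 = -5/6
  u_1 = -5/6;  a_3 = 2;  u_2 = (u_1 − 2)/17 = -1/6
  u_2 = -1/6;  a_4 = 14;  u_3 = (u_2 − 14)/17 = -5/6
  u_3 = -5/6;  a_5 = 2;  u_4 = (u_3 − 2)/17 = -1/6
Digits: (0, 0, 15, 2, 14, 2).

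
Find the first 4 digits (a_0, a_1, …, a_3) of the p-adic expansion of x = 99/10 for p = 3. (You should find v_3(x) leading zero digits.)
(a_0, …, a_3) = (0, 0, 2, 0)

v_3(99/10) = 2, so a_0 = ... = a_1 = 0. Factor out: x = 3^2 · u with u = 11/10 a unit in ℤ_3. Expand u iteratively via a_{v+i} = u_i mod 3, u_{i+1} = (u_i − a_{v+i})/3:
  u_0 = 11/10;  a_2 = 2;  u_1 = (u_0 − 2)/3 = -3/10
  u_1 = -3/10;  a_3 = 0;  u_2 = (u_1 − 0)/3 = -1/10
Digits: (0, 0, 2, 0).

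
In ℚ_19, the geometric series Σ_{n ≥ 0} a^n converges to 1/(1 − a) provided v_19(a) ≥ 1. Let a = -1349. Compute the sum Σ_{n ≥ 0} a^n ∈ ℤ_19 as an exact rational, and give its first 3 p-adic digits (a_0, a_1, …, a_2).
Σ a^n = 1/(1 − a) = 1/1350;  first 3 digits = (1, 5, 2)

v_19(a) = 1 ≥ 1, so the series converges in ℤ_19 to 1/(1 − a) = 1/(1 − (-1349)) = 1/1350. Expand this rational in ℤ_19: compute digits iteratively via d_i = x_i mod 19, x_{i+1} = (x_i − d_i)/19. The first 3 digits are (1, 5, 2).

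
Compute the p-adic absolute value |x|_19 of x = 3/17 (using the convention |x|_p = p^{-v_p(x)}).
|3/17|_19 = 1

Step 1 — compute v_19(x) by factoring powers of 19 out of the numerator and denominator: v_19(3/17) = 0. Step 2 — apply |x|_p = p^{-v_p(x)} = 19^{0} = 1.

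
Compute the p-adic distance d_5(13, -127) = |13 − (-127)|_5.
d_5(13, -127) = 1/5

Step 1 — x − y = 13 − (-127) = 140. Step 2 — v_5(140) = 1 (factor: 140 = (5^1 · 28); the sign does not affect v_p). Step 3 — |x − y|_5 = 5^{-1} = 1/5.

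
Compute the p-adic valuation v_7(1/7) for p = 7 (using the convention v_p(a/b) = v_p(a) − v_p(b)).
v_7(1/7) = -1

Factor powers of 7 from the numerator and denominator of the reduced fraction: 1 = 7^0 · 1 and 7 = 7^1 · 1. Apply v_p(a/b) = v_p(a) − v_p(b): v_7(1/7) = 0 − 1 = -1.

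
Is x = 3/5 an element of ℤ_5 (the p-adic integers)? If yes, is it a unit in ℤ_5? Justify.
x ∉ ℤ_5 (v_5(x) = -1 < 0)

ℤ_5 = {x ∈ ℚ_5 : v_5(x) ≥ 0} and ℤ_5^× = {x ∈ ℤ_5 : v_5(x) = 0}. Here v_5(3/5) = v_5(num) − v_5(den) = -1; compare against these criteria.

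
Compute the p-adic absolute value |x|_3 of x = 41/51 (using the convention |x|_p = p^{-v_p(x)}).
|41/51|_3 = 3

Step 1 — compute v_3(x) by factoring powers of 3 out of the numerator and denominator: v_3(41/51) = -1. Step 2 — apply |x|_p = p^{-v_p(x)} = 3^{1} = 3.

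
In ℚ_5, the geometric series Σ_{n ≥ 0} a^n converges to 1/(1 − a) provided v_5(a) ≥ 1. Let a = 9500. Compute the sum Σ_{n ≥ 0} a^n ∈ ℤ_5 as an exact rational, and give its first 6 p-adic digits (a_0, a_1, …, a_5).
Σ a^n = 1/(1 − a) = -1/9499;  first 6 digits = (1, 0, 0, 1, 0, 3)

v_5(a) = 3 ≥ 1, so the series converges in ℤ_5 to 1/(1 − a) = 1/(1 − 9500) = -1/9499. Expand this rational in ℤ_5: compute digits iteratively via d_i = x_i mod 5, x_{i+1} = (x_i − d_i)/5. The first 6 digits are (1, 0, 0, 1, 0, 3).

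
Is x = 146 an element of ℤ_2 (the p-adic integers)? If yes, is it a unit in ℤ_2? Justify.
x ∈ ℤ_2 but not a unit; v_2(x) = 1 > 0

ℤ_2 = {x ∈ ℚ_2 : v_2(x) ≥ 0} and ℤ_2^× = {x ∈ ℤ_2 : v_2(x) = 0}. Here v_2(146) = v_2(num) − v_2(den) = 1; compare against these criteria.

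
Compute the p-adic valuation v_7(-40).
v_7(-40) = 0

v_7(n) is the largest exponent k such that 7^k divides n. Factor out: -40 = -7^0 · 40. (Sign doesn't affect v_p.) So v_7(-40) = 0.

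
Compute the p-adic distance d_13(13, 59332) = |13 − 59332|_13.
d_13(13, 59332) = 1/2197

Step 1 — x − y = 13 − 59332 = -59319. Step 2 — v_13(-59319) = 3 (factor: -59319 = −(13^3 · 27); the sign does not affect v_p). Step 3 — |x − y|_13 = 13^{-3} = 1/2197.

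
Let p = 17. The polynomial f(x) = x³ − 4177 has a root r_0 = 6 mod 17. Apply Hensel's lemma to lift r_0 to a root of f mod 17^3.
r_2 = 2352 (mod 4913)

Hensel: r_{i+1} = r_i − f(r_i)/f′(r_i) mod 17^{i+2}, where f′(x) = 3x². Iterate:
  r_0 = 6 (mod 17)
  r_1 = 40 (mod 289)
  r_2 = 2352 (mod 4913)
Final: r = 2352 with f(r) ≡ 0 mod 17^3.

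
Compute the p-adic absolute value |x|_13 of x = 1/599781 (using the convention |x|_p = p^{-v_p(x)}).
|1/599781|_13 = 28561

Step 1 — compute v_13(x) by factoring powers of 13 out of the numerator and denominator: v_13(1/599781) = -4. Step 2 — apply |x|_p = p^{-v_p(x)} = 13^{4} = 28561.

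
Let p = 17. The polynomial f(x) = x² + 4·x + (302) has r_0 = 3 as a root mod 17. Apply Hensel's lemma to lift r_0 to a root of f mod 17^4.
r_3 = 27050 (mod 83521)

Hensel: r_{i+1} = r_i − f(r_i)·(f′(r_i))^{-1} mod 17^{i+2}, f′(x) = 2x + 4. Iterate:
  r_0 = 3 (mod 17)
  r_1 = 173 (mod 289)
  r_2 = 2485 (mod 4913)
  r_3 = 27050 (mod 83521)
Final: r = 27050 satisfies f(r) ≡ 0 mod 17^4.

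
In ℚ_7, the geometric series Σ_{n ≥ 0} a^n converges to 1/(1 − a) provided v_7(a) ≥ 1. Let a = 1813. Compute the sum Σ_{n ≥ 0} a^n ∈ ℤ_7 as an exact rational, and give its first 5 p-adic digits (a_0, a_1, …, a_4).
Σ a^n = 1/(1 − a) = -1/1812;  first 5 digits = (1, 0, 2, 5, 4)

v_7(a) = 2 ≥ 1, so the series converges in ℤ_7 to 1/(1 − a) = 1/(1 − 1813) = -1/1812. Expand this rational in ℤ_7: compute digits iteratively via d_i = x_i mod 7, x_{i+1} = (x_i − d_i)/7. The first 5 digits are (1, 0, 2, 5, 4).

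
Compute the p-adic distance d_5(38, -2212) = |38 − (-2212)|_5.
d_5(38, -2212) = 1/125

Step 1 — x − y = 38 − (-2212) = 2250. Step 2 — v_5(2250) = 3 (factor: 2250 = (5^3 · 18); the sign does not affect v_p). Step 3 — |x − y|_5 = 5^{-3} = 1/125.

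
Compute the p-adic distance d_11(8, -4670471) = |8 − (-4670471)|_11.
d_11(8, -4670471) = 1/161051

Step 1 — x − y = 8 − (-4670471) = 4670479. Step 2 — v_11(4670479) = 5 (factor: 4670479 = (11^5 · 29); the sign does not affect v_p). Step 3 — |x − y|_11 = 11^{-5} = 1/161051.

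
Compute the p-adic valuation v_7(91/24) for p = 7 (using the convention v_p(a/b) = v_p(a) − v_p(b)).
v_7(91/24) = 1

Factor powers of 7 from the numerator and denominator of the reduced fraction: 91 = 7^1 · 13 and 24 = 7^0 · 24. Apply v_p(a/b) = v_p(a) − v_p(b): v_7(91/24) = 1 − 0 = 1.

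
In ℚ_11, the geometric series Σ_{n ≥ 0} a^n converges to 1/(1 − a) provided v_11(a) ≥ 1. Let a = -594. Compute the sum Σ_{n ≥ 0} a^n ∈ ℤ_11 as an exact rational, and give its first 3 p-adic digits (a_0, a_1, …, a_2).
Σ a^n = 1/(1 − a) = 1/595;  first 3 digits = (1, 1, 7)

v_11(a) = 1 ≥ 1, so the series converges in ℤ_11 to 1/(1 − a) = 1/(1 − (-594)) = 1/595. Expand this rational in ℤ_11: compute digits iteratively via d_i = x_i mod 11, x_{i+1} = (x_i − d_i)/11. The first 3 digits are (1, 1, 7).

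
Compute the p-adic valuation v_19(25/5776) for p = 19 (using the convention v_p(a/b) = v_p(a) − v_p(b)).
v_19(25/5776) = -2

Factor powers of 19 from the numerator and denominator of the reduced fraction: 25 = 19^0 · 25 and 5776 = 19^2 · 16. Apply v_p(a/b) = v_p(a) − v_p(b): v_19(25/5776) = 0 − 2 = -2.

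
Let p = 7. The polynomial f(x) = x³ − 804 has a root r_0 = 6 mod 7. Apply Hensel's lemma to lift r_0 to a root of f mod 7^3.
r_2 = 202 (mod 343)

Hensel: r_{i+1} = r_i − f(r_i)/f′(r_i) mod 7^{i+2}, where f′(x) = 3x². Iterate:
  r_0 = 6 (mod 7)
  r_1 = 6 (mod 49)
  r_2 = 202 (mod 343)
Final: r = 202 with f(r) ≡ 0 mod 7^3.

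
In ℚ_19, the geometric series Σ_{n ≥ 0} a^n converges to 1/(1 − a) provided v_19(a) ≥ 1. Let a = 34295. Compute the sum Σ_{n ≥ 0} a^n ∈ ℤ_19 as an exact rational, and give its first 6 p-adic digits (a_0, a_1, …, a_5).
Σ a^n = 1/(1 − a) = -1/34294;  first 6 digits = (1, 0, 0, 5, 0, 0)

v_19(a) = 3 ≥ 1, so the series converges in ℤ_19 to 1/(1 − a) = 1/(1 − 34295) = -1/34294. Expand this rational in ℤ_19: compute digits iteratively via d_i = x_i mod 19, x_{i+1} = (x_i − d_i)/19. The first 6 digits are (1, 0, 0, 5, 0, 0).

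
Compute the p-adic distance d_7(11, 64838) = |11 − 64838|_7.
d_7(11, 64838) = 1/2401

Step 1 — x − y = 11 − 64838 = -64827. Step 2 — v_7(-64827) = 4 (factor: -64827 = −(7^4 · 27); the sign does not affect v_p). Step 3 — |x − y|_7 = 7^{-4} = 1/2401.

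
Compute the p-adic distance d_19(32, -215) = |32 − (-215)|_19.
d_19(32, -215) = 1/19

Step 1 — x − y = 32 − (-215) = 247. Step 2 — v_19(247) = 1 (factor: 247 = (19^1 · 13); the sign does not affect v_p). Step 3 — |x − y|_19 = 19^{-1} = 1/19.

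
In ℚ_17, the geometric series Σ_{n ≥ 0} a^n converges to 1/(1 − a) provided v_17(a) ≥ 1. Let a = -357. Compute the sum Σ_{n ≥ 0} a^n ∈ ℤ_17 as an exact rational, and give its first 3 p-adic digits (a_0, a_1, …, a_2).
Σ a^n = 1/(1 − a) = 1/358;  first 3 digits = (1, 13, 14)

v_17(a) = 1 ≥ 1, so the series converges in ℤ_17 to 1/(1 − a) = 1/(1 − (-357)) = 1/358. Expand this rational in ℤ_17: compute digits iteratively via d_i = x_i mod 17, x_{i+1} = (x_i − d_i)/17. The first 3 digits are (1, 13, 14).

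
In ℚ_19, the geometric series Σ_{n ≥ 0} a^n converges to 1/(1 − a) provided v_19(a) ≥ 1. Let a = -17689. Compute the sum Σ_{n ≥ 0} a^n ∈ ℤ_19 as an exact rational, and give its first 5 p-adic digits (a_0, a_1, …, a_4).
Σ a^n = 1/(1 − a) = 1/17690;  first 5 digits = (1, 0, 8, 16, 6)

v_19(a) = 2 ≥ 1, so the series converges in ℤ_19 to 1/(1 − a) = 1/(1 − (-17689)) = 1/17690. Expand this rational in ℤ_19: compute digits iteratively via d_i = x_i mod 19, x_{i+1} = (x_i − d_i)/19. The first 5 digits are (1, 0, 8, 16, 6).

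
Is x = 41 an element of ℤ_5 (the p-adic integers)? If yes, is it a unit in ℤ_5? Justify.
x ∈ ℤ_5^× (unit); v_5(x) = 0

ℤ_5 = {x ∈ ℚ_5 : v_5(x) ≥ 0} and ℤ_5^× = {x ∈ ℤ_5 : v_5(x) = 0}. Here v_5(41) = v_5(num) − v_5(den) = 0; compare against these criteria.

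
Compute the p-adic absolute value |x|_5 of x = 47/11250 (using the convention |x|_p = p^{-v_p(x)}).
|47/11250|_5 = 625

Step 1 — compute v_5(x) by factoring powers of 5 out of the numerator and denominator: v_5(47/11250) = -4. Step 2 — apply |x|_p = p^{-v_p(x)} = 5^{4} = 625.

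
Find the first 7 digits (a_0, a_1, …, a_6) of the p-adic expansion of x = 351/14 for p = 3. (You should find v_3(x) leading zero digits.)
(a_0, …, a_6) = (0, 0, 0, 2, 2, 2, 1)

v_3(351/14) = 3, so a_0 = ... = a_2 = 0. Factor out: x = 3^3 · u with u = 13/14 a unit in ℤ_3. Expand u iteratively via a_{v+i} = u_i mod 3, u_{i+1} = (u_i − a_{v+i})/3:
  u_0 = 13/14;  a_3 = 2;  u_1 = (u_0 − 2)/3 = -5/14
  u_1 = -5/14;  a_4 = 2;  u_2 = (u_1 − 2)/3 = -11/14
  u_2 = -11/14;  a_5 = 2;  u_3 = (u_2 − 2)/3 = -13/14
  u_3 = -13/14;  a_6 = 1;  u_4 = (u_3 − 1)/3 = -9/14
Digits: (0, 0, 0, 2, 2, 2, 1).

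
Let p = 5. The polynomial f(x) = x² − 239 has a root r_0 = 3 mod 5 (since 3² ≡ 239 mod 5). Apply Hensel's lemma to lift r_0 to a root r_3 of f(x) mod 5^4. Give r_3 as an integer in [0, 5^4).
r_3 = 58 (mod 625)

Hensel's recurrence: r_{i+1} = r_i − f(r_i)·(f′(r_i))^{-1} mod 5^{i+2}, with f′(x) = 2x. Iterate:
  r_0 = 3 (mod 5)
  r_1 = 8 (mod 25)
  r_2 = 58 (mod 125)
  r_3 = 58 (mod 625)
Final: r_3 = 58, and one checks f(r_3) ≡ 0 mod 5^4.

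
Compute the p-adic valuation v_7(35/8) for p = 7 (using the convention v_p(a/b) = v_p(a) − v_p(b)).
v_7(35/8) = 1

Factor powers of 7 from the numerator and denominator of the reduced fraction: 35 = 7^1 · 5 and 8 = 7^0 · 8. Apply v_p(a/b) = v_p(a) − v_p(b): v_7(35/8) = 1 − 0 = 1.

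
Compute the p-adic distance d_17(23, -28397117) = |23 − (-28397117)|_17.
d_17(23, -28397117) = 1/1419857

Step 1 — x − y = 23 − (-28397117) = 28397140. Step 2 — v_17(28397140) = 5 (factor: 28397140 = (17^5 · 20); the sign does not affect v_p). Step 3 — |x − y|_17 = 17^{-5} = 1/1419857.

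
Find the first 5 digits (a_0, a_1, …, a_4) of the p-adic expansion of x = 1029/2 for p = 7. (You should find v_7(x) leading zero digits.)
(a_0, …, a_4) = (0, 0, 0, 5, 3)

v_7(1029/2) = 3, so a_0 = ... = a_2 = 0. Factor out: x = 7^3 · u with u = 3/2 a unit in ℤ_7. Expand u iteratively via a_{v+i} = u_i mod 7, u_{i+1} = (u_i − a_{v+i})/7:
  u_0 = 3/2;  a_3 = 5;  u_1 = (u_0 − 5)/7 = -1/2
  u_1 = -1/2;  a_4 = 3;  u_2 = (u_1 − 3)/7 = -1/2
Digits: (0, 0, 0, 5, 3).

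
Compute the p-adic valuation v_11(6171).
v_11(6171) = 2

v_11(n) is the largest exponent k such that 11^k divides n. Factor out: 6171 = 11^2 · 51. (Sign doesn't affect v_p.) So v_11(6171) = 2.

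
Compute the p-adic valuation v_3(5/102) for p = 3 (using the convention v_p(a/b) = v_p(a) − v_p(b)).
v_3(5/102) = -1

Factor powers of 3 from the numerator and denominator of the reduced fraction: 5 = 3^0 · 5 and 102 = 3^1 · 34. Apply v_p(a/b) = v_p(a) − v_p(b): v_3(5/102) = 0 − 1 = -1.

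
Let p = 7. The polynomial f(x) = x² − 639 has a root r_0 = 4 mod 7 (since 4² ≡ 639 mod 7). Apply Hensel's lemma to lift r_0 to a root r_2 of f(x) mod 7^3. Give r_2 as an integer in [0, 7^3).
r_2 = 186 (mod 343)

Hensel's recurrence: r_{i+1} = r_i − f(r_i)·(f′(r_i))^{-1} mod 7^{i+2}, with f′(x) = 2x. Iterate:
  r_0 = 4 (mod 7)
  r_1 = 39 (mod 49)
  r_2 = 186 (mod 343)
Final: r_2 = 186, and one checks f(r_2) ≡ 0 mod 7^3.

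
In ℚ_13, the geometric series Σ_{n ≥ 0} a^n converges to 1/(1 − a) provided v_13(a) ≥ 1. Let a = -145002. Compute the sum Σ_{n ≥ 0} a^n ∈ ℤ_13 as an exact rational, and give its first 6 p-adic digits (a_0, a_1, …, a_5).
Σ a^n = 1/(1 − a) = 1/145003;  first 6 digits = (1, 0, 0, 12, 7, 12)

v_13(a) = 3 ≥ 1, so the series converges in ℤ_13 to 1/(1 − a) = 1/(1 − (-145002)) = 1/145003. Expand this rational in ℤ_13: compute digits iteratively via d_i = x_i mod 13, x_{i+1} = (x_i − d_i)/13. The first 6 digits are (1, 0, 0, 12, 7, 12).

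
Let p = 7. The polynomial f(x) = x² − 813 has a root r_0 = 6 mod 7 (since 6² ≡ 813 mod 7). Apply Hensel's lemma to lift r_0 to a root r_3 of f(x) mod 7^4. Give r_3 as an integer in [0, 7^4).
r_3 = 1406 (mod 2401)

Hensel's recurrence: r_{i+1} = r_i − f(r_i)·(f′(r_i))^{-1} mod 7^{i+2}, with f′(x) = 2x. Iterate:
  r_0 = 6 (mod 7)
  r_1 = 34 (mod 49)
  r_2 = 34 (mod 343)
  r_3 = 1406 (mod 2401)
Final: r_3 = 1406, and one checks f(r_3) ≡ 0 mod 7^4.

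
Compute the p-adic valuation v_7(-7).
v_7(-7) = 1

v_7(n) is the largest exponent k such that 7^k divides n. Factor out: -7 = -7^1 · 1. (Sign doesn't affect v_p.) So v_7(-7) = 1.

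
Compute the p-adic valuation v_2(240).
v_2(240) = 4

v_2(n) is the largest exponent k such that 2^k divides n. Factor out: 240 = 2^4 · 15. (Sign doesn't affect v_p.) So v_2(240) = 4.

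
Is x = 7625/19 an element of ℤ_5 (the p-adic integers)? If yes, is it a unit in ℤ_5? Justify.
x ∈ ℤ_5 but not a unit; v_5(x) = 3 > 0

ℤ_5 = {x ∈ ℚ_5 : v_5(x) ≥ 0} and ℤ_5^× = {x ∈ ℤ_5 : v_5(x) = 0}. Here v_5(7625/19) = v_5(num) − v_5(den) = 3; compare against these criteria.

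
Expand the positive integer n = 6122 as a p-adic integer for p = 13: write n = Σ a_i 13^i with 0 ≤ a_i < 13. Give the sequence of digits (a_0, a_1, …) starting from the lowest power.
(a_0, a_1, …) = (12, 2, 10, 2)

Repeated division by 13 gives the digits low-to-high: 6122 = 12 + 2·13^1 + 10·13^2 + 2·13^3. Digit sequence: (12, 2, 10, 2).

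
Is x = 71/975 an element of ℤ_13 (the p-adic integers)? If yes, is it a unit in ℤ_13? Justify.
x ∉ ℤ_13 (v_13(x) = -1 < 0)

ℤ_13 = {x ∈ ℚ_13 : v_13(x) ≥ 0} and ℤ_13^× = {x ∈ ℤ_13 : v_13(x) = 0}. Here v_13(71/975) = v_13(num) − v_13(den) = -1; compare against these criteria.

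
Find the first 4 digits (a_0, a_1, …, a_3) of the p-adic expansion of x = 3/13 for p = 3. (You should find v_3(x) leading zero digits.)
(a_0, …, a_3) = (0, 1, 2, 2)

v_3(3/13) = 1, so a_0 = ... = a_0 = 0. Factor out: x = 3^1 · u with u = 1/13 a unit in ℤ_3. Expand u iteratively via a_{v+i} = u_i mod 3, u_{i+1} = (u_i − a_{v+i})/3:
  u_0 = 1/13;  a_1 = 1;  u_1 = (u_0 − 1)/3 = -4/13
  u_1 = -4/13;  a_2 = 2;  u_2 = (u_1 − 2)/3 = -10/13
  u_2 = -10/13;  a_3 = 2;  u_3 = (u_2 − 2)/3 = -12/13
Digits: (0, 1, 2, 2).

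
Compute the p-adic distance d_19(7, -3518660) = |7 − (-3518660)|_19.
d_19(7, -3518660) = 1/130321

Step 1 — x − y = 7 − (-3518660) = 3518667. Step 2 — v_19(3518667) = 4 (factor: 3518667 = (19^4 · 27); the sign does not affect v_p). Step 3 — |x − y|_19 = 19^{-4} = 1/130321.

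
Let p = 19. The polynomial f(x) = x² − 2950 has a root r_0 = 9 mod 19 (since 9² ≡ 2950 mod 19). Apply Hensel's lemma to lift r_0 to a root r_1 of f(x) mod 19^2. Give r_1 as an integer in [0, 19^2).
r_1 = 28 (mod 361)

Hensel's recurrence: r_{i+1} = r_i − f(r_i)·(f′(r_i))^{-1} mod 19^{i+2}, with f′(x) = 2x. Iterate:
  r_0 = 9 (mod 19)
  r_1 = 28 (mod 361)
Final: r_1 = 28, and one checks f(r_1) ≡ 0 mod 19^2.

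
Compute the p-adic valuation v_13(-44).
v_13(-44) = 0

v_13(n) is the largest exponent k such that 13^k divides n. Factor out: -44 = -13^0 · 44. (Sign doesn't affect v_p.) So v_13(-44) = 0.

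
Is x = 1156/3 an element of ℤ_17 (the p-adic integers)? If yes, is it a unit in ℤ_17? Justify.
x ∈ ℤ_17 but not a unit; v_17(x) = 2 > 0

ℤ_17 = {x ∈ ℚ_17 : v_17(x) ≥ 0} and ℤ_17^× = {x ∈ ℤ_17 : v_17(x) = 0}. Here v_17(1156/3) = v_17(num) − v_17(den) = 2; compare against these criteria.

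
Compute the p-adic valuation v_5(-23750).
v_5(-23750) = 4

v_5(n) is the largest exponent k such that 5^k divides n. Factor out: -23750 = -5^4 · 38. (Sign doesn't affect v_p.) So v_5(-23750) = 4.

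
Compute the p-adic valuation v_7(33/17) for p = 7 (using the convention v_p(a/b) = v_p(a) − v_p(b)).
v_7(33/17) = 0

Factor powers of 7 from the numerator and denominator of the reduced fraction: 33 = 7^0 · 33 and 17 = 7^0 · 17. Apply v_p(a/b) = v_p(a) − v_p(b): v_7(33/17) = 0 − 0 = 0.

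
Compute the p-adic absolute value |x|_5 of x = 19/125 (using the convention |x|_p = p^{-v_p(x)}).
|19/125|_5 = 125

Step 1 — compute v_5(x) by factoring powers of 5 out of the numerator and denominator: v_5(19/125) = -3. Step 2 — apply |x|_p = p^{-v_p(x)} = 5^{3} = 125.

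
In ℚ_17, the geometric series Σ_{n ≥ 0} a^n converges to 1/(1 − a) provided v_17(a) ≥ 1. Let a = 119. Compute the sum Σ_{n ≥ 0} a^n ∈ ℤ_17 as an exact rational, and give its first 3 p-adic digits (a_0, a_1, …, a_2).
Σ a^n = 1/(1 − a) = -1/118;  first 3 digits = (1, 7, 15)

v_17(a) = 1 ≥ 1, so the series converges in ℤ_17 to 1/(1 − a) = 1/(1 − 119) = -1/118. Expand this rational in ℤ_17: compute digits iteratively via d_i = x_i mod 17, x_{i+1} = (x_i − d_i)/17. The first 3 digits are (1, 7, 15).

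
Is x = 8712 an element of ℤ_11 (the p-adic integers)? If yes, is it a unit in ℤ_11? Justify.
x ∈ ℤ_11 but not a unit; v_11(x) = 2 > 0

ℤ_11 = {x ∈ ℚ_11 : v_11(x) ≥ 0} and ℤ_11^× = {x ∈ ℤ_11 : v_11(x) = 0}. Here v_11(8712) = v_11(num) − v_11(den) = 2; compare against these criteria.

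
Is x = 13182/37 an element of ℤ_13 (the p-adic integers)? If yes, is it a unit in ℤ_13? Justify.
x ∈ ℤ_13 but not a unit; v_13(x) = 3 > 0

ℤ_13 = {x ∈ ℚ_13 : v_13(x) ≥ 0} and ℤ_13^× = {x ∈ ℤ_13 : v_13(x) = 0}. Here v_13(13182/37) = v_13(num) − v_13(den) = 3; compare against these criteria.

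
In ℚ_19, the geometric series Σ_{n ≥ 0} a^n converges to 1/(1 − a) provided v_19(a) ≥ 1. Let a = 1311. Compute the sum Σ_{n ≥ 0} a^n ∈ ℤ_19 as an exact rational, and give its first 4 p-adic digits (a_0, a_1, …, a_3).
Σ a^n = 1/(1 − a) = -1/1310;  first 4 digits = (1, 12, 14, 2)

v_19(a) = 1 ≥ 1, so the series converges in ℤ_19 to 1/(1 − a) = 1/(1 − 1311) = -1/1310. Expand this rational in ℤ_19: compute digits iteratively via d_i = x_i mod 19, x_{i+1} = (x_i − d_i)/19. The first 4 digits are (1, 12, 14, 2).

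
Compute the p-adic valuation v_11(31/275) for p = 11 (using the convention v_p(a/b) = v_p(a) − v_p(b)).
v_11(31/275) = -1

Factor powers of 11 from the numerator and denominator of the reduced fraction: 31 = 11^0 · 31 and 275 = 11^1 · 25. Apply v_p(a/b) = v_p(a) − v_p(b): v_11(31/275) = 0 − 1 = -1.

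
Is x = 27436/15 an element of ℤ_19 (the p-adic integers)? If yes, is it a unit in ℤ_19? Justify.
x ∈ ℤ_19 but not a unit; v_19(x) = 3 > 0

ℤ_19 = {x ∈ ℚ_19 : v_19(x) ≥ 0} and ℤ_19^× = {x ∈ ℤ_19 : v_19(x) = 0}. Here v_19(27436/15) = v_19(num) − v_19(den) = 3; compare against these criteria.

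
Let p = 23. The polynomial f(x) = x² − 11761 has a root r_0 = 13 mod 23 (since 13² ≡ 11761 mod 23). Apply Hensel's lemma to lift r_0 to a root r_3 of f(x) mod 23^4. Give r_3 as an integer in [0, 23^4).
r_3 = 144062 (mod 279841)

Hensel's recurrence: r_{i+1} = r_i − f(r_i)·(f′(r_i))^{-1} mod 23^{i+2}, with f′(x) = 2x. Iterate:
  r_0 = 13 (mod 23)
  r_1 = 174 (mod 529)
  r_2 = 10225 (mod 12167)
  r_3 = 144062 (mod 279841)
Final: r_3 = 144062, and one checks f(r_3) ≡ 0 mod 23^4.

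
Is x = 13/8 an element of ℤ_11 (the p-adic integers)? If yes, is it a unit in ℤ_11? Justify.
x ∈ ℤ_11^× (unit); v_11(x) = 0

ℤ_11 = {x ∈ ℚ_11 : v_11(x) ≥ 0} and ℤ_11^× = {x ∈ ℤ_11 : v_11(x) = 0}. Here v_11(13/8) = v_11(num) − v_11(den) = 0; compare against these criteria.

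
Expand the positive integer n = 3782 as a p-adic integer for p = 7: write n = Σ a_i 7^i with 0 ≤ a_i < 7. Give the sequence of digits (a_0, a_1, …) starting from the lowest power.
(a_0, a_1, …) = (2, 1, 0, 4, 1)

Repeated division by 7 gives the digits low-to-high: 3782 = 2 + 1·7^1 + 4·7^3 + 1·7^4. Digit sequence: (2, 1, 0, 4, 1).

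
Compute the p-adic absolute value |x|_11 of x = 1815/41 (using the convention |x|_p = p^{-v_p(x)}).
|1815/41|_11 = 1/121

Step 1 — compute v_11(x) by factoring powers of 11 out of the numerator and denominator: v_11(1815/41) = 2. Step 2 — apply |x|_p = p^{-v_p(x)} = 11^{-2} = 1/121.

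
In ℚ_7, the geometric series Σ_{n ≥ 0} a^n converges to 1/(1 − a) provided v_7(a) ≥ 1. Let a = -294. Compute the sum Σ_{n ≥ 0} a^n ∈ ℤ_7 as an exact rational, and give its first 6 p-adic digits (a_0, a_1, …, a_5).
Σ a^n = 1/(1 − a) = 1/295;  first 6 digits = (1, 0, 1, 6, 0, 5)

v_7(a) = 2 ≥ 1, so the series converges in ℤ_7 to 1/(1 − a) = 1/(1 − (-294)) = 1/295. Expand this rational in ℤ_7: compute digits iteratively via d_i = x_i mod 7, x_{i+1} = (x_i − d_i)/7. The first 6 digits are (1, 0, 1, 6, 0, 5).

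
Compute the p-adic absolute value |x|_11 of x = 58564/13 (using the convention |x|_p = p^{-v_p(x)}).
|58564/13|_11 = 1/14641

Step 1 — compute v_11(x) by factoring powers of 11 out of the numerator and denominator: v_11(58564/13) = 4. Step 2 — apply |x|_p = p^{-v_p(x)} = 11^{-4} = 1/14641.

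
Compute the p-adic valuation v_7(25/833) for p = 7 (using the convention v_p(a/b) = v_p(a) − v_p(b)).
v_7(25/833) = -2

Factor powers of 7 from the numerator and denominator of the reduced fraction: 25 = 7^0 · 25 and 833 = 7^2 · 17. Apply v_p(a/b) = v_p(a) − v_p(b): v_7(25/833) = 0 − 2 = -2.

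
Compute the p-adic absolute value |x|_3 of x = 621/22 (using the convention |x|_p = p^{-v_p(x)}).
|621/22|_3 = 1/27

Step 1 — compute v_3(x) by factoring powers of 3 out of the numerator and denominator: v_3(621/22) = 3. Step 2 — apply |x|_p = p^{-v_p(x)} = 3^{-3} = 1/27.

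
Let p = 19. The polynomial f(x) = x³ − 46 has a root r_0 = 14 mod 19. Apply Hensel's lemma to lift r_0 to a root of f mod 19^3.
r_2 = 907 (mod 6859)

Hensel: r_{i+1} = r_i − f(r_i)/f′(r_i) mod 19^{i+2}, where f′(x) = 3x². Iterate:
  r_0 = 14 (mod 19)
  r_1 = 185 (mod 361)
  r_2 = 907 (mod 6859)
Final: r = 907 with f(r) ≡ 0 mod 19^3.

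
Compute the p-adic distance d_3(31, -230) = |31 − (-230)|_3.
d_3(31, -230) = 1/9

Step 1 — x − y = 31 − (-230) = 261. Step 2 — v_3(261) = 2 (factor: 261 = (3^2 · 29); the sign does not affect v_p). Step 3 — |x − y|_3 = 3^{-2} = 1/9.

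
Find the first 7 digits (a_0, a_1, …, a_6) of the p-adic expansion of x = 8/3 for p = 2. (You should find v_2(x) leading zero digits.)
(a_0, …, a_6) = (0, 0, 0, 1, 1, 0, 1)

v_2(8/3) = 3, so a_0 = ... = a_2 = 0. Factor out: x = 2^3 · u with u = 1/3 a unit in ℤ_2. Expand u iteratively via a_{v+i} = u_i mod 2, u_{i+1} = (u_i − a_{v+i})/2:
  u_0 = 1/3;  a_3 = 1;  u_1 = (u_0 − 1)/2 = -1/3
  u_1 = -1/3;  a_4 = 1;  u_2 = (u_1 − 1)/2 = -2/3
  u_2 = -2/3;  a_5 = 0;  u_3 = (u_2 − 0)/2 = -1/3
  u_3 = -1/3;  a_6 = 1;  u_4 = (u_3 − 1)/2 = -2/3
Digits: (0, 0, 0, 1, 1, 0, 1).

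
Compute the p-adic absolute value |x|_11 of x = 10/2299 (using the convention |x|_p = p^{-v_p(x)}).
|10/2299|_11 = 121

Step 1 — compute v_11(x) by factoring powers of 11 out of the numerator and denominator: v_11(10/2299) = -2. Step 2 — apply |x|_p = p^{-v_p(x)} = 11^{2} = 121.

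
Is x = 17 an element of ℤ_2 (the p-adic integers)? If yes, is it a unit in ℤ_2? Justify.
x ∈ ℤ_2^× (unit); v_2(x) = 0

ℤ_2 = {x ∈ ℚ_2 : v_2(x) ≥ 0} and ℤ_2^× = {x ∈ ℤ_2 : v_2(x) = 0}. Here v_2(17) = v_2(num) − v_2(den) = 0; compare against these criteria.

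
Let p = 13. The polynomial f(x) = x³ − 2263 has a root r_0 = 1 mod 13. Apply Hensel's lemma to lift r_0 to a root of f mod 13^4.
r_3 = 23232 (mod 28561)

Hensel: r_{i+1} = r_i − f(r_i)/f′(r_i) mod 13^{i+2}, where f′(x) = 3x². Iterate:
  r_0 = 1 (mod 13)
  r_1 = 79 (mod 169)
  r_2 = 1262 (mod 2197)
  r_3 = 23232 (mod 28561)
Final: r = 23232 with f(r) ≡ 0 mod 13^4.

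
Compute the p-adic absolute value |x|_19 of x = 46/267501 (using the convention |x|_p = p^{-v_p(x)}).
|46/267501|_19 = 6859

Step 1 — compute v_19(x) by factoring powers of 19 out of the numerator and denominator: v_19(46/267501) = -3. Step 2 — apply |x|_p = p^{-v_p(x)} = 19^{3} = 6859.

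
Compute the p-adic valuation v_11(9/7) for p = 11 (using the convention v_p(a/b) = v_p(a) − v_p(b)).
v_11(9/7) = 0

Factor powers of 11 from the numerator and denominator of the reduced fraction: 9 = 11^0 · 9 and 7 = 11^0 · 7. Apply v_p(a/b) = v_p(a) − v_p(b): v_11(9/7) = 0 − 0 = 0.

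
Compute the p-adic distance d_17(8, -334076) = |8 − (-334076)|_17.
d_17(8, -334076) = 1/83521

Step 1 — x − y = 8 − (-334076) = 334084. Step 2 — v_17(334084) = 4 (factor: 334084 = (17^4 · 4); the sign does not affect v_p). Step 3 — |x − y|_17 = 17^{-4} = 1/83521.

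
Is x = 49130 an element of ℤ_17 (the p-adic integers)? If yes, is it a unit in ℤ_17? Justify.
x ∈ ℤ_17 but not a unit; v_17(x) = 3 > 0

ℤ_17 = {x ∈ ℚ_17 : v_17(x) ≥ 0} and ℤ_17^× = {x ∈ ℤ_17 : v_17(x) = 0}. Here v_17(49130) = v_17(num) − v_17(den) = 3; compare against these criteria.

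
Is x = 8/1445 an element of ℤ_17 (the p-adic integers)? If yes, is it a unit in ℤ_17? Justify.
x ∉ ℤ_17 (v_17(x) = -2 < 0)

ℤ_17 = {x ∈ ℚ_17 : v_17(x) ≥ 0} and ℤ_17^× = {x ∈ ℤ_17 : v_17(x) = 0}. Here v_17(8/1445) = v_17(num) − v_17(den) = -2; compare against these criteria.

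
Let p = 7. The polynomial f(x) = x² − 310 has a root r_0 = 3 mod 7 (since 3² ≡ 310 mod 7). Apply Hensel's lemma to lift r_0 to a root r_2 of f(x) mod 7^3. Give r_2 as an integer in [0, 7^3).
r_2 = 45 (mod 343)

Hensel's recurrence: r_{i+1} = r_i − f(r_i)·(f′(r_i))^{-1} mod 7^{i+2}, with f′(x) = 2x. Iterate:
  r_0 = 3 (mod 7)
  r_1 = 45 (mod 49)
  r_2 = 45 (mod 343)
Final: r_2 = 45, and one checks f(r_2) ≡ 0 mod 7^3.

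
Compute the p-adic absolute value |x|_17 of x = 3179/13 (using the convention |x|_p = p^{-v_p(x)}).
|3179/13|_17 = 1/289

Step 1 — compute v_17(x) by factoring powers of 17 out of the numerator and denominator: v_17(3179/13) = 2. Step 2 — apply |x|_p = p^{-v_p(x)} = 17^{-2} = 1/289.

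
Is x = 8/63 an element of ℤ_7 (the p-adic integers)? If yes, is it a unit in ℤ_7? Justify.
x ∉ ℤ_7 (v_7(x) = -1 < 0)

ℤ_7 = {x ∈ ℚ_7 : v_7(x) ≥ 0} and ℤ_7^× = {x ∈ ℤ_7 : v_7(x) = 0}. Here v_7(8/63) = v_7(num) − v_7(den) = -1; compare against these criteria.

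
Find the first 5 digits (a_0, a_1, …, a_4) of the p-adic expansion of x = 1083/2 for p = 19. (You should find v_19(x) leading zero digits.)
(a_0, …, a_4) = (0, 0, 11, 9, 9)

v_19(1083/2) = 2, so a_0 = ... = a_1 = 0. Factor out: x = 19^2 · u with u = 3/2 a unit in ℤ_19. Expand u iteratively via a_{v+i} = u_i mod 19, u_{i+1} = (u_i − a_{v+i})/19:
  u_0 = 3/2;  a_2 = 11;  u_1 = (u_0 − 11)/19 = -1/2
  u_1 = -1/2;  a_3 = 9;  u_2 = (u_1 − 9)/19 = -1/2
  u_2 = -1/2;  a_4 = 9;  u_3 = (u_2 − 9)/19 = -1/2
Digits: (0, 0, 11, 9, 9).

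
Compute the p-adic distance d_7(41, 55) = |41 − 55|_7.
d_7(41, 55) = 1/7

Step 1 — x − y = 41 − 55 = -14. Step 2 — v_7(-14) = 1 (factor: -14 = −(7^1 · 2); the sign does not affect v_p). Step 3 — |x − y|_7 = 7^{-1} = 1/7.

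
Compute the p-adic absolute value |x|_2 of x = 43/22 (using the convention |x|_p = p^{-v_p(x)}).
|43/22|_2 = 2

Step 1 — compute v_2(x) by factoring powers of 2 out of the numerator and denominator: v_2(43/22) = -1. Step 2 — apply |x|_p = p^{-v_p(x)} = 2^{1} = 2.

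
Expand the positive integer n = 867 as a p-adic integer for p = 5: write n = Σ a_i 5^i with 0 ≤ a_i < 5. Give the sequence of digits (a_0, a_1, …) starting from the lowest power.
(a_0, a_1, …) = (2, 3, 4, 1, 1)

Repeated division by 5 gives the digits low-to-high: 867 = 2 + 3·5^1 + 4·5^2 + 1·5^3 + 1·5^4. Digit sequence: (2, 3, 4, 1, 1).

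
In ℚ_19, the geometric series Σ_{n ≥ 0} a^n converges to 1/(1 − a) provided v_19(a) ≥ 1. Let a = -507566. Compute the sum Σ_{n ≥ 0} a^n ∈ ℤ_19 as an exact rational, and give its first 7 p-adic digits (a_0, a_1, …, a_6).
Σ a^n = 1/(1 − a) = 1/507567;  first 7 digits = (1, 0, 0, 2, 15, 18, 3)

v_19(a) = 3 ≥ 1, so the series converges in ℤ_19 to 1/(1 − a) = 1/(1 − (-507566)) = 1/507567. Expand this rational in ℤ_19: compute digits iteratively via d_i = x_i mod 19, x_{i+1} = (x_i − d_i)/19. The first 7 digits are (1, 0, 0, 2, 15, 18, 3).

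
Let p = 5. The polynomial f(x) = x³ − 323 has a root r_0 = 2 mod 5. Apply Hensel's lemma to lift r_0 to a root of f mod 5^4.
r_3 = 172 (mod 625)

Hensel: r_{i+1} = r_i − f(r_i)/f′(r_i) mod 5^{i+2}, where f′(x) = 3x². Iterate:
  r_0 = 2 (mod 5)
  r_1 = 22 (mod 25)
  r_2 = 47 (mod 125)
  r_3 = 172 (mod 625)
Final: r = 172 with f(r) ≡ 0 mod 5^4.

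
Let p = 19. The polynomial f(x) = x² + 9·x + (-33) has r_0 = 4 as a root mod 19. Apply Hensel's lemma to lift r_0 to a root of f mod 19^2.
r_1 = 194 (mod 361)

Hensel: r_{i+1} = r_i − f(r_i)·(f′(r_i))^{-1} mod 19^{i+2}, f′(x) = 2x + 9. Iterate:
  r_0 = 4 (mod 19)
  r_1 = 194 (mod 361)
Final: r = 194 satisfies f(r) ≡ 0 mod 19^2.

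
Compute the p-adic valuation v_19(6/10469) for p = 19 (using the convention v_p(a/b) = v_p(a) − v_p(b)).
v_19(6/10469) = -2

Factor powers of 19 from the numerator and denominator of the reduced fraction: 6 = 19^0 · 6 and 10469 = 19^2 · 29. Apply v_p(a/b) = v_p(a) − v_p(b): v_19(6/10469) = 0 − 2 = -2.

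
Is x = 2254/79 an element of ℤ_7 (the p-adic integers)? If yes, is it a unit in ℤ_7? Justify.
x ∈ ℤ_7 but not a unit; v_7(x) = 2 > 0

ℤ_7 = {x ∈ ℚ_7 : v_7(x) ≥ 0} and ℤ_7^× = {x ∈ ℤ_7 : v_7(x) = 0}. Here v_7(2254/79) = v_7(num) − v_7(den) = 2; compare against these criteria.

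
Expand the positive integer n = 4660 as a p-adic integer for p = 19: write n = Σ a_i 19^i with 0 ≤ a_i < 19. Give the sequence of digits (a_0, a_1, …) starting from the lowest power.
(a_0, a_1, …) = (5, 17, 12)

Repeated division by 19 gives the digits low-to-high: 4660 = 5 + 17·19^1 + 12·19^2. Digit sequence: (5, 17, 12).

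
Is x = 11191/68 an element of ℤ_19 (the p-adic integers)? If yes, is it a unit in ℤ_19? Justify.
x ∈ ℤ_19 but not a unit; v_19(x) = 2 > 0

ℤ_19 = {x ∈ ℚ_19 : v_19(x) ≥ 0} and ℤ_19^× = {x ∈ ℤ_19 : v_19(x) = 0}. Here v_19(11191/68) = v_19(num) − v_19(den) = 2; compare against these criteria.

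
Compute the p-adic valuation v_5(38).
v_5(38) = 0

v_5(n) is the largest exponent k such that 5^k divides n. Factor out: 38 = 5^0 · 38. (Sign doesn't affect v_p.) So v_5(38) = 0.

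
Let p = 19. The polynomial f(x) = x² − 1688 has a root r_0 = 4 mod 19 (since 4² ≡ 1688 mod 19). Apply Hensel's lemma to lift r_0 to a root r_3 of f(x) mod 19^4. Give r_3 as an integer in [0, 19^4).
r_3 = 31620 (mod 130321)

Hensel's recurrence: r_{i+1} = r_i − f(r_i)·(f′(r_i))^{-1} mod 19^{i+2}, with f′(x) = 2x. Iterate:
  r_0 = 4 (mod 19)
  r_1 = 213 (mod 361)
  r_2 = 4184 (mod 6859)
  r_3 = 31620 (mod 130321)
Final: r_3 = 31620, and one checks f(r_3) ≡ 0 mod 19^4.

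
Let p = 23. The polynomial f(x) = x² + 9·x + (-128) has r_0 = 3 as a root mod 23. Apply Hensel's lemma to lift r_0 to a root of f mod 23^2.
r_1 = 256 (mod 529)

Hensel: r_{i+1} = r_i − f(r_i)·(f′(r_i))^{-1} mod 23^{i+2}, f′(x) = 2x + 9. Iterate:
  r_0 = 3 (mod 23)
  r_1 = 256 (mod 529)
Final: r = 256 satisfies f(r) ≡ 0 mod 23^2.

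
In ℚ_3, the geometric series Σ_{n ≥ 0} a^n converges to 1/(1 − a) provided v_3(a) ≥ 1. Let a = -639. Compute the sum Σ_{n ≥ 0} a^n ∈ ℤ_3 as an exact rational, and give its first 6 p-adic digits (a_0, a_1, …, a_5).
Σ a^n = 1/(1 − a) = 1/640;  first 6 digits = (1, 0, 1, 0, 2, 0)

v_3(a) = 2 ≥ 1, so the series converges in ℤ_3 to 1/(1 − a) = 1/(1 − (-639)) = 1/640. Expand this rational in ℤ_3: compute digits iteratively via d_i = x_i mod 3, x_{i+1} = (x_i − d_i)/3. The first 6 digits are (1, 0, 1, 0, 2, 0).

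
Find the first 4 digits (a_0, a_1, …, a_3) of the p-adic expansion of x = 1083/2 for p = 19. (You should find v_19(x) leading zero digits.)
(a_0, …, a_3) = (0, 0, 11, 9)

v_19(1083/2) = 2, so a_0 = ... = a_1 = 0. Factor out: x = 19^2 · u with u = 3/2 a unit in ℤ_19. Expand u iteratively via a_{v+i} = u_i mod 19, u_{i+1} = (u_i − a_{v+i})/19:
  u_0 = 3/2;  a_2 = 11;  u_1 = (u_0 − 11)/19 = -1/2
  u_1 = -1/2;  a_3 = 9;  u_2 = (u_1 − 9)/19 = -1/2
Digits: (0, 0, 11, 9).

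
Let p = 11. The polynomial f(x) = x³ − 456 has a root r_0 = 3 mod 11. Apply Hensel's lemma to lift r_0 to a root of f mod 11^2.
r_1 = 113 (mod 121)

Hensel: r_{i+1} = r_i − f(r_i)/f′(r_i) mod 11^{i+2}, where f′(x) = 3x². Iterate:
  r_0 = 3 (mod 11)
  r_1 = 113 (mod 121)
Final: r = 113 with f(r) ≡ 0 mod 11^2.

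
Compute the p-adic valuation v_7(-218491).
v_7(-218491) = 5

v_7(n) is the largest exponent k such that 7^k divides n. Factor out: -218491 = -7^5 · 13. (Sign doesn't affect v_p.) So v_7(-218491) = 5.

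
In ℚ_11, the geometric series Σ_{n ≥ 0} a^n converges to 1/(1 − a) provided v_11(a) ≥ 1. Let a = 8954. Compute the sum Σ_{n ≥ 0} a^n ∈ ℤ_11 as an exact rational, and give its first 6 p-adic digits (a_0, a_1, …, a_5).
Σ a^n = 1/(1 − a) = -1/8953;  first 6 digits = (1, 0, 8, 6, 9, 2)

v_11(a) = 2 ≥ 1, so the series converges in ℤ_11 to 1/(1 − a) = 1/(1 − 8954) = -1/8953. Expand this rational in ℤ_11: compute digits iteratively via d_i = x_i mod 11, x_{i+1} = (x_i − d_i)/11. The first 6 digits are (1, 0, 8, 6, 9, 2).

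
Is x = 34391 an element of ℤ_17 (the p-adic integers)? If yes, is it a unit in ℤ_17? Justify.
x ∈ ℤ_17 but not a unit; v_17(x) = 3 > 0

ℤ_17 = {x ∈ ℚ_17 : v_17(x) ≥ 0} and ℤ_17^× = {x ∈ ℤ_17 : v_17(x) = 0}. Here v_17(34391) = v_17(num) − v_17(den) = 3; compare against these criteria.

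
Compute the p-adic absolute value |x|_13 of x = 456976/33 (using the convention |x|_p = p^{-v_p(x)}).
|456976/33|_13 = 1/28561

Step 1 — compute v_13(x) by factoring powers of 13 out of the numerator and denominator: v_13(456976/33) = 4. Step 2 — apply |x|_p = p^{-v_p(x)} = 13^{-4} = 1/28561.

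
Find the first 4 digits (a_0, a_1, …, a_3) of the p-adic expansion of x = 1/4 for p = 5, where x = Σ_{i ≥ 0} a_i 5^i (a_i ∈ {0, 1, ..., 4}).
(a_0, …, a_3) = (4, 3, 3, 3)

v_5(1/4) = 0 (numerator and denominator both coprime to 5), so x ∈ ℤ_5^×. Compute digits iteratively via a_i = x_i mod 5, x_{i+1} = (x_i − a_i)/5, with x_0 = x:
  x_0 = 1/4;  a_0 = 4;  x_1 = (x_0 − 4)/5 = -3/4
  x_1 = -3/4;  a_1 = 3;  x_2 = (x_1 − 3)/5 = -3/4
  x_2 = -3/4;  a_2 = 3;  x_3 = (x_2 − 3)/5 = -3/4
  x_3 = -3/4;  a_3 = 3;  x_4 = (x_3 − 3)/5 = -3/4
Digits: (4, 3, 3, 3).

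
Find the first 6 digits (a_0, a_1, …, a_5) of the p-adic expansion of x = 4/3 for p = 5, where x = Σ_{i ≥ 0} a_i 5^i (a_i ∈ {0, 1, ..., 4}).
(a_0, …, a_5) = (3, 3, 1, 3, 1, 3)

v_5(4/3) = 0 (numerator and denominator both coprime to 5), so x ∈ ℤ_5^×. Compute digits iteratively via a_i = x_i mod 5, x_{i+1} = (x_i − a_i)/5, with x_0 = x:
  x_0 = 4/3;  a_0 = 3;  x_1 = (x_0 − 3)/5 = -1/3
  x_1 = -1/3;  a_1 = 3;  x_2 = (x_1 − 3)/5 = -2/3
  x_2 = -2/3;  a_2 = 1;  x_3 = (x_2 − 1)/5 = -1/3
  x_3 = -1/3;  a_3 = 3;  x_4 = (x_3 − 3)/5 = -2/3
  x_4 = -2/3;  a_4 = 1;  x_5 = (x_4 − 1)/5 = -1/3
  x_5 = -1/3;  a_5 = 3;  x_6 = (x_5 − 3)/5 = -2/3
Digits: (3, 3, 1, 3, 1, 3).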